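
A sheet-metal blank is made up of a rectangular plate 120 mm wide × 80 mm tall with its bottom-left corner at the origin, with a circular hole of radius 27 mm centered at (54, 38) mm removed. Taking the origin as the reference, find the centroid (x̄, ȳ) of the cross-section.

x̄ = 61.88 mm, ȳ = 40.63 mm

Part | A | x̄ᵢ | ȳᵢ | A·x̄ᵢ | A·ȳᵢ
plate | 9600.00 | 60.00 | 40.00 | 576000.00 | 384000.00
hole | -2290.22 | 54.00 | 38.00 | -123671.94 | -87028.40
Σ | 7309.78 |  |  | 452328.06 | 296971.60
x̄ = 452328.06 / 7309.78 = 61.88 mm
ȳ = 296971.60 / 7309.78 = 40.63 mm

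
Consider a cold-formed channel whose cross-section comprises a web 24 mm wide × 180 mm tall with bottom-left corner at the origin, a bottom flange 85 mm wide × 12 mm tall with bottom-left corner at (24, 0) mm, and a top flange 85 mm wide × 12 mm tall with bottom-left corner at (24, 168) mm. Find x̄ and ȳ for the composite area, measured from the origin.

x̄ = 29.48 mm, ȳ = 90.00 mm

web: A = 24 × 180 = 4320.00, centroid at (12.00, 90.00).
bottom flange: A = 85 × 12 = 1020.00, centroid at (66.50, 6.00).
top flange: A = 85 × 12 = 1020.00, centroid at (66.50, 174.00).
ΣA = 6360.00 mm², ΣAx̄ = 187500.00 mm³, ΣAȳ = 572400.00 mm³.
x̄ = 187500.00/6360.00 = 29.48 mm; ȳ = 572400.00/6360.00 = 90.00 mm.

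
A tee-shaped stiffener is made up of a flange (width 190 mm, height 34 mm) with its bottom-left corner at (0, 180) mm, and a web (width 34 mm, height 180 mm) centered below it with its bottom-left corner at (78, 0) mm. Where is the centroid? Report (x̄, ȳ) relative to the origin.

web: A = 34 × 180 = 6120.00, centroid at (95.00, 90.00).
flange: A = 190 × 34 = 6460.00, centroid at (95.00, 197.00).
ΣA = 12580.00 mm²
ΣAx̄ = (6120.00)(95.00) + (6460.00)(95.00) = 1195100.00 mm³
ΣAȳ = (6120.00)(90.00) + (6460.00)(197.00) = 1823420.00 mm³
x̄ = 1195100.00 / 12580.00 = 95.00 mm
ȳ = 1823420.00 / 12580.00 = 144.95 mm

x̄ = 95.00 mm, ȳ = 144.95 mm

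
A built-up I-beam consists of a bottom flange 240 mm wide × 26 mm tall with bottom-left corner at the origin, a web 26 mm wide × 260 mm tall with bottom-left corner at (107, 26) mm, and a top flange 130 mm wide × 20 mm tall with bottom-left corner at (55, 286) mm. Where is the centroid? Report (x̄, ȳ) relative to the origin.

x̄ = 120.00 mm, ȳ = 122.13 mm

bottom flange: A = 240 × 26 = 6240.00, centroid at (120.00, 13.00).
web: A = 26 × 260 = 6760.00, centroid at (120.00, 156.00).
top flange: A = 130 × 20 = 2600.00, centroid at (120.00, 296.00).
ΣA = 15600.00 mm²
ΣAx̄ = (6240.00)(120.00) + (6760.00)(120.00) + (2600.00)(120.00) = 1872000.00 mm³
ΣAȳ = (6240.00)(13.00) + (6760.00)(156.00) + (2600.00)(296.00) = 1905280.00 mm³
x̄ = 1872000.00 / 15600.00 = 120.00 mm
ȳ = 1905280.00 / 15600.00 = 122.13 mm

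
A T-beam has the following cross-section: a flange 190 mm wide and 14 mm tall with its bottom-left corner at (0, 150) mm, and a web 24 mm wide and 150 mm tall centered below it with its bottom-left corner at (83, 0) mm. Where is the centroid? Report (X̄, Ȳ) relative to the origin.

Part | A | x̄ᵢ | ȳᵢ | A·x̄ᵢ | A·ȳᵢ
web | 3600.00 | 95.00 | 75.00 | 342000.00 | 270000.00
flange | 2660.00 | 95.00 | 157.00 | 252700.00 | 417620.00
Σ | 6260.00 |  |  | 594700.00 | 687620.00
X̄ = 594700.00 / 6260.00 = 95.00 mm
Ȳ = 687620.00 / 6260.00 = 109.84 mm

X̄ = 95.00 mm, Ȳ = 109.84 mm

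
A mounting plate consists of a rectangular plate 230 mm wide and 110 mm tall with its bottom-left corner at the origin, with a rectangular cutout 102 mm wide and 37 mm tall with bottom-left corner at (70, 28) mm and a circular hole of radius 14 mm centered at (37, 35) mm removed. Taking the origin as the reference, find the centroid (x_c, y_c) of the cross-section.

plate: A = 230 × 110 = 25300.00, centroid at (115.00, 55.00).
hole 1: A = −(102 × 37) = -3774.00, centroid at (121.00, 46.50).
hole 2: A = −π·14² = -615.75, centroid at (37.00, 35.00).
ΣA = 20910.25 mm², ΣAx_c = 2430063.17 mm³, ΣAy_c = 1194457.67 mm³.
x_c = 2430063.17/20910.25 = 116.21 mm; y_c = 1194457.67/20910.25 = 57.12 mm.

x_c = 116.21 mm, y_c = 57.12 mm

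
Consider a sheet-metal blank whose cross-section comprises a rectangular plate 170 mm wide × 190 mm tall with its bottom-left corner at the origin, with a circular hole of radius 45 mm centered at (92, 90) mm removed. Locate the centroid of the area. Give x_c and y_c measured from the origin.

plate: A = 170 × 190 = 32300.00, centroid at (85.00, 95.00).
hole: A = −π·45² = -6361.73, centroid at (92.00, 90.00).
ΣA = 25938.27 mm²
ΣAx_c = (32300.00)(85.00) + (-6361.73)(92.00) = 2160221.29 mm³
ΣAy_c = (32300.00)(95.00) + (-6361.73)(90.00) = 2495944.74 mm³
x_c = 2160221.29 / 25938.27 = 83.28 mm
y_c = 2495944.74 / 25938.27 = 96.23 mm

x_c = 83.28 mm, y_c = 96.23 mm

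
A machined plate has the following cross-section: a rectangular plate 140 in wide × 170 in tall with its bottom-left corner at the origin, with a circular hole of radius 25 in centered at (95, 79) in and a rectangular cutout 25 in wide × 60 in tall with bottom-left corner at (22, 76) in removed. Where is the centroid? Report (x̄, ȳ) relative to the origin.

Part | A | x̄ᵢ | ȳᵢ | A·x̄ᵢ | A·ȳᵢ
plate | 23800.00 | 70.00 | 85.00 | 1666000.00 | 2023000.00
hole 1 | -1963.50 | 95.00 | 79.00 | -186532.06 | -155116.14
hole 2 | -1500.00 | 34.50 | 106.00 | -51750.00 | -159000.00
Σ | 20336.50 |  |  | 1427717.94 | 1708883.86
x̄ = 1427717.94 / 20336.50 = 70.20 in
ȳ = 1708883.86 / 20336.50 = 84.03 in

x̄ = 70.20 in, ȳ = 84.03 in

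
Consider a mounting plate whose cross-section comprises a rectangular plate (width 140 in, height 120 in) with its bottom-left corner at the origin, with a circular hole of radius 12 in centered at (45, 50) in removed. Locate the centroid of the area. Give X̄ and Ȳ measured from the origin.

X̄ = 70.69 in, Ȳ = 60.28 in

Part | A | x̄ᵢ | ȳᵢ | A·x̄ᵢ | A·ȳᵢ
plate | 16800.00 | 70.00 | 60.00 | 1176000.00 | 1008000.00
hole | -452.39 | 45.00 | 50.00 | -20357.52 | -22619.47
Σ | 16347.61 |  |  | 1155642.48 | 985380.53
X̄ = 1155642.48 / 16347.61 = 70.69 in
Ȳ = 985380.53 / 16347.61 = 60.28 in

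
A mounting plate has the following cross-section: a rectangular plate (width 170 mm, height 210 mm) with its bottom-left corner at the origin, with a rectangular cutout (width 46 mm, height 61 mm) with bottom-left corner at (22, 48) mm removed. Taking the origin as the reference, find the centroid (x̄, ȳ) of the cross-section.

x̄ = 88.41 mm, ȳ = 107.26 mm

plate: A = 170 × 210 = 35700.00, centroid at (85.00, 105.00).
hole: A = −(46 × 61) = -2806.00, centroid at (45.00, 78.50).
ΣA = 32894.00 mm²
ΣAx̄ = (35700.00)(85.00) + (-2806.00)(45.00) = 2908230.00 mm³
ΣAȳ = (35700.00)(105.00) + (-2806.00)(78.50) = 3528229.00 mm³
x̄ = 2908230.00 / 32894.00 = 88.41 mm
ȳ = 3528229.00 / 32894.00 = 107.26 mm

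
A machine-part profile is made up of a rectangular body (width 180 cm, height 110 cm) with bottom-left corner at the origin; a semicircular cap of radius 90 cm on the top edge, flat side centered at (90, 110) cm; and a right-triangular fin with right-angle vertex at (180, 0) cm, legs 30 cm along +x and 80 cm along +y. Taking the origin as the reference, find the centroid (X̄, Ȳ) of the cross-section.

X̄ = 93.56 cm, Ȳ = 89.15 cm

rectangular body: A = 180 × 110 = 19800.00, centroid at (90.00, 55.00).
semicircular top: A = ½π·90² = 12723.45, centroid at (90.00, 148.20).
triangular fin: A = ½·30·80 = 1200.00, centroid at (190.00, 26.67).
ΣA = 33723.45 cm², ΣAX̄ = 3155110.52 cm³, ΣAȲ = 3006579.53 cm³.
X̄ = 3155110.52/33723.45 = 93.56 cm; Ȳ = 3006579.53/33723.45 = 89.15 cm.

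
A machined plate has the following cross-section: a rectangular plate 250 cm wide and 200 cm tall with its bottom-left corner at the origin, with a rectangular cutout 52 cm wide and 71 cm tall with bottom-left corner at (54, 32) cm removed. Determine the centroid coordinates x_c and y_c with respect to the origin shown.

plate: A = 250 × 200 = 50000.00, centroid at (125.00, 100.00).
hole: A = −(52 × 71) = -3692.00, centroid at (80.00, 67.50).
ΣA = 46308.00 cm²
ΣAx_c = (50000.00)(125.00) + (-3692.00)(80.00) = 5954640.00 cm³
ΣAy_c = (50000.00)(100.00) + (-3692.00)(67.50) = 4750790.00 cm³
x_c = 5954640.00 / 46308.00 = 128.59 cm
y_c = 4750790.00 / 46308.00 = 102.59 cm

x_c = 128.59 cm, y_c = 102.59 cm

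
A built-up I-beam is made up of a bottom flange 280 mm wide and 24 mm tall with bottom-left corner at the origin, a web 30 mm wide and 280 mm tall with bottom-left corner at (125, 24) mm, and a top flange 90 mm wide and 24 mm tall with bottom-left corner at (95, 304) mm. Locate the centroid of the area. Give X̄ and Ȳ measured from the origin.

bottom flange: A = 280 × 24 = 6720.00, centroid at (140.00, 12.00).
web: A = 30 × 280 = 8400.00, centroid at (140.00, 164.00).
top flange: A = 90 × 24 = 2160.00, centroid at (140.00, 316.00).
ΣA = 17280.00 mm²
ΣAX̄ = (6720.00)(140.00) + (8400.00)(140.00) + (2160.00)(140.00) = 2419200.00 mm³
ΣAȲ = (6720.00)(12.00) + (8400.00)(164.00) + (2160.00)(316.00) = 2140800.00 mm³
X̄ = 2419200.00 / 17280.00 = 140.00 mm
Ȳ = 2140800.00 / 17280.00 = 123.89 mm

X̄ = 140.00 mm, Ȳ = 123.89 mm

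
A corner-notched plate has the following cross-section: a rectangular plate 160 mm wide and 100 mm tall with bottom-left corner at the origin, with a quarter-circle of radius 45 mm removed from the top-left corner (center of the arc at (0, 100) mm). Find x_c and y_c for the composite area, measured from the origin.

plate: A = 160 × 100 = 16000.00, centroid at (80.00, 50.00).
removed quarter-circle: A = −¼π·45² = -1590.43, centroid at (19.10, 80.90).
ΣA = 14409.57 mm², ΣAx_c = 1249625.00 mm³, ΣAy_c = 671331.87 mm³.
x_c = 1249625.00/14409.57 = 86.72 mm; y_c = 671331.87/14409.57 = 46.59 mm.

x_c = 86.72 mm, y_c = 46.59 mm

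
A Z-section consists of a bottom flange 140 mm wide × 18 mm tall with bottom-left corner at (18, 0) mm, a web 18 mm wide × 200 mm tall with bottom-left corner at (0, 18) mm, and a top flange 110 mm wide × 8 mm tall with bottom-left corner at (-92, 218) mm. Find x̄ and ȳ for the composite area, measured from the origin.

bottom flange: A = 140 × 18 = 2520.00, centroid at (88.00, 9.00).
web: A = 18 × 200 = 3600.00, centroid at (9.00, 118.00).
top flange: A = 110 × 8 = 880.00, centroid at (-37.00, 222.00).
ΣA = 7000.00 mm²
ΣAx̄ = (2520.00)(88.00) + (3600.00)(9.00) + (880.00)(-37.00) = 221600.00 mm³
ΣAȳ = (2520.00)(9.00) + (3600.00)(118.00) + (880.00)(222.00) = 642840.00 mm³
x̄ = 221600.00 / 7000.00 = 31.66 mm
ȳ = 642840.00 / 7000.00 = 91.83 mm

x̄ = 31.66 mm, ȳ = 91.83 mm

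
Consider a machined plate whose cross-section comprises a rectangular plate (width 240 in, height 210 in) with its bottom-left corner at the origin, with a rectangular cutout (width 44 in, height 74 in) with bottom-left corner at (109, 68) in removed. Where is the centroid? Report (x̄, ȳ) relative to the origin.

x̄ = 119.24 in, ȳ = 105.00 in

plate: A = 240 × 210 = 50400.00, centroid at (120.00, 105.00).
hole: A = −(44 × 74) = -3256.00, centroid at (131.00, 105.00).
ΣA = 47144.00 in²
ΣAx̄ = (50400.00)(120.00) + (-3256.00)(131.00) = 5621464.00 in³
ΣAȳ = (50400.00)(105.00) + (-3256.00)(105.00) = 4950120.00 in³
x̄ = 5621464.00 / 47144.00 = 119.24 in
ȳ = 4950120.00 / 47144.00 = 105.00 in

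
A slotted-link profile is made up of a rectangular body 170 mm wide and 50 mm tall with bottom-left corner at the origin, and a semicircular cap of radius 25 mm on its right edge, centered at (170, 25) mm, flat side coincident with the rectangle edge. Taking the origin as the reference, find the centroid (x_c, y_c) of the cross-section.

x_c = 94.90 mm, y_c = 25.00 mm

Part | A | x̄ᵢ | ȳᵢ | A·x̄ᵢ | A·ȳᵢ
rectangular body | 8500.00 | 85.00 | 25.00 | 722500.00 | 212500.00
semicircular end | 981.75 | 180.61 | 25.00 | 177313.78 | 24543.69
Σ | 9481.75 |  |  | 899813.78 | 237043.69
x_c = 899813.78 / 9481.75 = 94.90 mm
y_c = 237043.69 / 9481.75 = 25.00 mm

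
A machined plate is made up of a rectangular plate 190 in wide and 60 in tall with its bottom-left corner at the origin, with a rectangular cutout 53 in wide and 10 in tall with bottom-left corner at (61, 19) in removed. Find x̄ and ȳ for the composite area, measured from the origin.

Part | A | x̄ᵢ | ȳᵢ | A·x̄ᵢ | A·ȳᵢ
plate | 11400.00 | 95.00 | 30.00 | 1083000.00 | 342000.00
hole | -530.00 | 87.50 | 24.00 | -46375.00 | -12720.00
Σ | 10870.00 |  |  | 1036625.00 | 329280.00
x̄ = 1036625.00 / 10870.00 = 95.37 in
ȳ = 329280.00 / 10870.00 = 30.29 in

x̄ = 95.37 in, ȳ = 30.29 in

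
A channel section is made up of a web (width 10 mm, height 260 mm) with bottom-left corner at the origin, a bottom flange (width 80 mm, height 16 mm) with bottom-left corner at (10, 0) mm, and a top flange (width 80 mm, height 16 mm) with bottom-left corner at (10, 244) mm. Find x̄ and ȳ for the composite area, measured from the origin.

web: A = 10 × 260 = 2600.00, centroid at (5.00, 130.00).
bottom flange: A = 80 × 16 = 1280.00, centroid at (50.00, 8.00).
top flange: A = 80 × 16 = 1280.00, centroid at (50.00, 252.00).
ΣA = 5160.00 mm², ΣAx̄ = 141000.00 mm³, ΣAȳ = 670800.00 mm³.
x̄ = 141000.00/5160.00 = 27.33 mm; ȳ = 670800.00/5160.00 = 130.00 mm.

x̄ = 27.33 mm, ȳ = 130.00 mm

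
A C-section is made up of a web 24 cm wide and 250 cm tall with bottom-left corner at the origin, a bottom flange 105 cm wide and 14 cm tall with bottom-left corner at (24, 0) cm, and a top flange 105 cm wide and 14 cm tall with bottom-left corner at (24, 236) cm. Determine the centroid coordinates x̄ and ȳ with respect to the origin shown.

x̄ = 33.21 cm, ȳ = 125.00 cm

Part | A | x̄ᵢ | ȳᵢ | A·x̄ᵢ | A·ȳᵢ
web | 6000.00 | 12.00 | 125.00 | 72000.00 | 750000.00
bottom flange | 1470.00 | 76.50 | 7.00 | 112455.00 | 10290.00
top flange | 1470.00 | 76.50 | 243.00 | 112455.00 | 357210.00
Σ | 8940.00 |  |  | 296910.00 | 1117500.00
x̄ = 296910.00 / 8940.00 = 33.21 cm
ȳ = 1117500.00 / 8940.00 = 125.00 cm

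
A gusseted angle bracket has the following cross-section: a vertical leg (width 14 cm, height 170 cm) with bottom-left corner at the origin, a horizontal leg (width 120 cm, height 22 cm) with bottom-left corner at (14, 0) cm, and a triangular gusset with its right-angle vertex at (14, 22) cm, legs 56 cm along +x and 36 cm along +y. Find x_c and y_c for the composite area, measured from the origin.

vertical leg: A = 14 × 170 = 2380.00, centroid at (7.00, 85.00).
horizontal leg: A = 120 × 22 = 2640.00, centroid at (74.00, 11.00).
gusset: A = ½·56·36 = 1008.00, centroid at (32.67, 34.00).
ΣA = 6028.00 cm², ΣAx_c = 244948.00 cm³, ΣAy_c = 265612.00 cm³.
x_c = 244948.00/6028.00 = 40.64 cm; y_c = 265612.00/6028.00 = 44.06 cm.

x_c = 40.64 cm, y_c = 44.06 cm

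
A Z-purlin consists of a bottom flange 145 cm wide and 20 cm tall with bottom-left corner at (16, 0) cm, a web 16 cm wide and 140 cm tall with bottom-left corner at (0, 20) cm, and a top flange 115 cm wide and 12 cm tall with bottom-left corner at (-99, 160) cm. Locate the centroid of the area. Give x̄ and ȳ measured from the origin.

bottom flange: A = 145 × 20 = 2900.00, centroid at (88.50, 10.00).
web: A = 16 × 140 = 2240.00, centroid at (8.00, 90.00).
top flange: A = 115 × 12 = 1380.00, centroid at (-41.50, 166.00).
ΣA = 6520.00 cm², ΣAx̄ = 217300.00 cm³, ΣAȳ = 459680.00 cm³.
x̄ = 217300.00/6520.00 = 33.33 cm; ȳ = 459680.00/6520.00 = 70.50 cm.

x̄ = 33.33 cm, ȳ = 70.50 cm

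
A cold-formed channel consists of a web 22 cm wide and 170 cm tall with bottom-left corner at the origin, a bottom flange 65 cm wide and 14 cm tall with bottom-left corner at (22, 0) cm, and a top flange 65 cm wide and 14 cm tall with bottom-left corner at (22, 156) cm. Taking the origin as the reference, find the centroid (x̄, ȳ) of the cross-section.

web: A = 22 × 170 = 3740.00, centroid at (11.00, 85.00).
bottom flange: A = 65 × 14 = 910.00, centroid at (54.50, 7.00).
top flange: A = 65 × 14 = 910.00, centroid at (54.50, 163.00).
ΣA = 5560.00 cm², ΣAx̄ = 140330.00 cm³, ΣAȳ = 472600.00 cm³.
x̄ = 140330.00/5560.00 = 25.24 cm; ȳ = 472600.00/5560.00 = 85.00 cm.

x̄ = 25.24 cm, ȳ = 85.00 cm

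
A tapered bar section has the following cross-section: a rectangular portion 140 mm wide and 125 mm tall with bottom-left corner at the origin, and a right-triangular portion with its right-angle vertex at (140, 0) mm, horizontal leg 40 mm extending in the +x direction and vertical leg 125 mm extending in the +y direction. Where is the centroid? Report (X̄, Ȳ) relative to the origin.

X̄ = 80.42 mm, Ȳ = 59.90 mm

rectangular portion: A = 140 × 125 = 17500.00, centroid at (70.00, 62.50).
triangular portion: A = ½·40·125 = 2500.00, centroid at (153.33, 41.67).
ΣA = 20000.00 mm²
ΣAX̄ = (17500.00)(70.00) + (2500.00)(153.33) = 1608333.33 mm³
ΣAȲ = (17500.00)(62.50) + (2500.00)(41.67) = 1197916.67 mm³
X̄ = 1608333.33 / 20000.00 = 80.42 mm
Ȳ = 1197916.67 / 20000.00 = 59.90 mm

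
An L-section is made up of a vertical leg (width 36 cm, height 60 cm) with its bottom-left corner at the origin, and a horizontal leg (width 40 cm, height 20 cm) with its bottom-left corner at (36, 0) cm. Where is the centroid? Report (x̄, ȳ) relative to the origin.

x̄ = 28.27 cm, ȳ = 24.59 cm

vertical leg: A = 36 × 60 = 2160.00, centroid at (18.00, 30.00).
horizontal leg: A = 40 × 20 = 800.00, centroid at (56.00, 10.00).
ΣA = 2960.00 cm²
ΣAx̄ = (2160.00)(18.00) + (800.00)(56.00) = 83680.00 cm³
ΣAȳ = (2160.00)(30.00) + (800.00)(10.00) = 72800.00 cm³
x̄ = 83680.00 / 2960.00 = 28.27 cm
ȳ = 72800.00 / 2960.00 = 24.59 cm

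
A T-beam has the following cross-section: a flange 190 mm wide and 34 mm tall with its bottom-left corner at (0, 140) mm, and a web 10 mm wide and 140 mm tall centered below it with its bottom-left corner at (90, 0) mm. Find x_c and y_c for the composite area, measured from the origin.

x_c = 95.00 mm, y_c = 141.50 mm

web: A = 10 × 140 = 1400.00, centroid at (95.00, 70.00).
flange: A = 190 × 34 = 6460.00, centroid at (95.00, 157.00).
ΣA = 7860.00 mm²
ΣAx_c = (1400.00)(95.00) + (6460.00)(95.00) = 746700.00 mm³
ΣAy_c = (1400.00)(70.00) + (6460.00)(157.00) = 1112220.00 mm³
x_c = 746700.00 / 7860.00 = 95.00 mm
y_c = 1112220.00 / 7860.00 = 141.50 mm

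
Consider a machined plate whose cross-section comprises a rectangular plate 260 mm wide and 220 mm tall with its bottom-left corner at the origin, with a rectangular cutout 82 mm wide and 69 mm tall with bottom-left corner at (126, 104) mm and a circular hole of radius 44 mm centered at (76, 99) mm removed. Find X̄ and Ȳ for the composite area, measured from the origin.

plate: A = 260 × 220 = 57200.00, centroid at (130.00, 110.00).
hole 1: A = −(82 × 69) = -5658.00, centroid at (167.00, 138.50).
hole 2: A = −π·44² = -6082.12, centroid at (76.00, 99.00).
ΣA = 45459.88 mm²
ΣAX̄ = (57200.00)(130.00) + (-5658.00)(167.00) + (-6082.12)(76.00) = 6028872.62 mm³
ΣAȲ = (57200.00)(110.00) + (-5658.00)(138.50) + (-6082.12)(99.00) = 4906236.79 mm³
X̄ = 6028872.62 / 45459.88 = 132.62 mm
Ȳ = 4906236.79 / 45459.88 = 107.92 mm

X̄ = 132.62 mm, Ȳ = 107.92 mm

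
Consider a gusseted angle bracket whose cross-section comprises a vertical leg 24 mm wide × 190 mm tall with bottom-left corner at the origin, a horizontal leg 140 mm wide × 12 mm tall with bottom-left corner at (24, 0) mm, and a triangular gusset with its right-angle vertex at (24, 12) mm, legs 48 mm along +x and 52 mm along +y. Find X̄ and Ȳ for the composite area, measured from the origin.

X̄ = 35.06 mm, Ȳ = 64.09 mm

Part | A | x̄ᵢ | ȳᵢ | A·x̄ᵢ | A·ȳᵢ
vertical leg | 4560.00 | 12.00 | 95.00 | 54720.00 | 433200.00
horizontal leg | 1680.00 | 94.00 | 6.00 | 157920.00 | 10080.00
gusset | 1248.00 | 40.00 | 29.33 | 49920.00 | 36608.00
Σ | 7488.00 |  |  | 262560.00 | 479888.00
X̄ = 262560.00 / 7488.00 = 35.06 mm
Ȳ = 479888.00 / 7488.00 = 64.09 mm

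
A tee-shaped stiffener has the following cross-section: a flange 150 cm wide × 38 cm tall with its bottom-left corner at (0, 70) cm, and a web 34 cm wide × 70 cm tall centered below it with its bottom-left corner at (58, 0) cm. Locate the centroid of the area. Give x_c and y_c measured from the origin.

x_c = 75.00 cm, y_c = 73.09 cm

web: A = 34 × 70 = 2380.00, centroid at (75.00, 35.00).
flange: A = 150 × 38 = 5700.00, centroid at (75.00, 89.00).
ΣA = 8080.00 cm²
ΣAx_c = (2380.00)(75.00) + (5700.00)(75.00) = 606000.00 cm³
ΣAy_c = (2380.00)(35.00) + (5700.00)(89.00) = 590600.00 cm³
x_c = 606000.00 / 8080.00 = 75.00 cm
y_c = 590600.00 / 8080.00 = 73.09 cm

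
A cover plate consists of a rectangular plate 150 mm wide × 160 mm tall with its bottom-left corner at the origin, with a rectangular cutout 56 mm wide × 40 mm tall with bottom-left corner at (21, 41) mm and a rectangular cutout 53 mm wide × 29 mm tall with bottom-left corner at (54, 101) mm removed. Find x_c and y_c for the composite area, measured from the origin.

plate: A = 150 × 160 = 24000.00, centroid at (75.00, 80.00).
hole 1: A = −(56 × 40) = -2240.00, centroid at (49.00, 61.00).
hole 2: A = −(53 × 29) = -1537.00, centroid at (80.50, 115.50).
ΣA = 20223.00 mm²
ΣAx_c = (24000.00)(75.00) + (-2240.00)(49.00) + (-1537.00)(80.50) = 1566511.50 mm³
ΣAy_c = (24000.00)(80.00) + (-2240.00)(61.00) + (-1537.00)(115.50) = 1605836.50 mm³
x_c = 1566511.50 / 20223.00 = 77.46 mm
y_c = 1605836.50 / 20223.00 = 79.41 mm

x_c = 77.46 mm, y_c = 79.41 mm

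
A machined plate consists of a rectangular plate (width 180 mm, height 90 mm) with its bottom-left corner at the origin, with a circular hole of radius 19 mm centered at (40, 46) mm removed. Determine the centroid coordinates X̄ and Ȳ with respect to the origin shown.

plate: A = 180 × 90 = 16200.00, centroid at (90.00, 45.00).
hole: A = −π·19² = -1134.11, centroid at (40.00, 46.00).
ΣA = 15065.89 mm², ΣAX̄ = 1412635.40 mm³, ΣAȲ = 676830.71 mm³.
X̄ = 1412635.40/15065.89 = 93.76 mm; Ȳ = 676830.71/15065.89 = 44.92 mm.

X̄ = 93.76 mm, Ȳ = 44.92 mm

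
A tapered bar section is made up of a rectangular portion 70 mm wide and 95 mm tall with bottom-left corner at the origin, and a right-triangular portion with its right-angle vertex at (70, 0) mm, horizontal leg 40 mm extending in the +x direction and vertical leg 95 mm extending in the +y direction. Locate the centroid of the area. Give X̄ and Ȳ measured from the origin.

X̄ = 45.74 mm, Ȳ = 43.98 mm

rectangular portion: A = 70 × 95 = 6650.00, centroid at (35.00, 47.50).
triangular portion: A = ½·40·95 = 1900.00, centroid at (83.33, 31.67).
ΣA = 8550.00 mm², ΣAX̄ = 391083.33 mm³, ΣAȲ = 376041.67 mm³.
X̄ = 391083.33/8550.00 = 45.74 mm; Ȳ = 376041.67/8550.00 = 43.98 mm.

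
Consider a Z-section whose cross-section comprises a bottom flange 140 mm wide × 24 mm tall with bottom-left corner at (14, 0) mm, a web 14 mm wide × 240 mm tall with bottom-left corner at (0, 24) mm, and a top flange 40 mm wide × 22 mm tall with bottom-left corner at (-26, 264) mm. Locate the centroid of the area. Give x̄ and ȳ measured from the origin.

Part | A | x̄ᵢ | ȳᵢ | A·x̄ᵢ | A·ȳᵢ
bottom flange | 3360.00 | 84.00 | 12.00 | 282240.00 | 40320.00
web | 3360.00 | 7.00 | 144.00 | 23520.00 | 483840.00
top flange | 880.00 | -6.00 | 275.00 | -5280.00 | 242000.00
Σ | 7600.00 |  |  | 300480.00 | 766160.00
x̄ = 300480.00 / 7600.00 = 39.54 mm
ȳ = 766160.00 / 7600.00 = 100.81 mm

x̄ = 39.54 mm, ȳ = 100.81 mm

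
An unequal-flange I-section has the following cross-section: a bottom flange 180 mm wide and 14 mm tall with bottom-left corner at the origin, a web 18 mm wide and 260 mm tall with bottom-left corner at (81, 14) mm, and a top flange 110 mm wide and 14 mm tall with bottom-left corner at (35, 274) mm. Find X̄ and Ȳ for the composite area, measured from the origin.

bottom flange: A = 180 × 14 = 2520.00, centroid at (90.00, 7.00).
web: A = 18 × 260 = 4680.00, centroid at (90.00, 144.00).
top flange: A = 110 × 14 = 1540.00, centroid at (90.00, 281.00).
ΣA = 8740.00 mm²
ΣAX̄ = (2520.00)(90.00) + (4680.00)(90.00) + (1540.00)(90.00) = 786600.00 mm³
ΣAȲ = (2520.00)(7.00) + (4680.00)(144.00) + (1540.00)(281.00) = 1124300.00 mm³
X̄ = 786600.00 / 8740.00 = 90.00 mm
Ȳ = 1124300.00 / 8740.00 = 128.64 mm

X̄ = 90.00 mm, Ȳ = 128.64 mm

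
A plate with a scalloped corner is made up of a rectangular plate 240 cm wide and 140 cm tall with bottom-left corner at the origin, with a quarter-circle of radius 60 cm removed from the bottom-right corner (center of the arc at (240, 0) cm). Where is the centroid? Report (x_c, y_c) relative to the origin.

x_c = 111.31 cm, y_c = 74.09 cm

plate: A = 240 × 140 = 33600.00, centroid at (120.00, 70.00).
removed quarter-circle: A = −¼π·60² = -2827.43, centroid at (214.54, 25.46).
ΣA = 30772.57 cm²
ΣAx_c = (33600.00)(120.00) + (-2827.43)(214.54) = 3425415.99 cm³
ΣAy_c = (33600.00)(70.00) + (-2827.43)(25.46) = 2280000.00 cm³
x_c = 3425415.99 / 30772.57 = 111.31 cm
y_c = 2280000.00 / 30772.57 = 74.09 cm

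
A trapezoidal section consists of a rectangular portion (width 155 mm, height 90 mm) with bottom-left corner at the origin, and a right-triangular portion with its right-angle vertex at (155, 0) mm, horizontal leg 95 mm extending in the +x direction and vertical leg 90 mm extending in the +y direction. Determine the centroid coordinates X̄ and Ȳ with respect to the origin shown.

rectangular portion: A = 155 × 90 = 13950.00, centroid at (77.50, 45.00).
triangular portion: A = ½·95·90 = 4275.00, centroid at (186.67, 30.00).
ΣA = 18225.00 mm², ΣAX̄ = 1879125.00 mm³, ΣAȲ = 756000.00 mm³.
X̄ = 1879125.00/18225.00 = 103.11 mm; Ȳ = 756000.00/18225.00 = 41.48 mm.

X̄ = 103.11 mm, Ȳ = 41.48 mm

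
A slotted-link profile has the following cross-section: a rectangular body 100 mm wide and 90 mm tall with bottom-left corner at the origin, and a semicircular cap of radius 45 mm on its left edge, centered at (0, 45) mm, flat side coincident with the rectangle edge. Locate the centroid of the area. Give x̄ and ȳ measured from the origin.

x̄ = 31.96 mm, ȳ = 45.00 mm

rectangular body: A = 100 × 90 = 9000.00, centroid at (50.00, 45.00).
semicircular end: A = ½π·45² = 3180.86, centroid at (-19.10, 45.00).
ΣA = 12180.86 mm², ΣAx̄ = 389250.00 mm³, ΣAȳ = 548138.82 mm³.
x̄ = 389250.00/12180.86 = 31.96 mm; ȳ = 548138.82/12180.86 = 45.00 mm.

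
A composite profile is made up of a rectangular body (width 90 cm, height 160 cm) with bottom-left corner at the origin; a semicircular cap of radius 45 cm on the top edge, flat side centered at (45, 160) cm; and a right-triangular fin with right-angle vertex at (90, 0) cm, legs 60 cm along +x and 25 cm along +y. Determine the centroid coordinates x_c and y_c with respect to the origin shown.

rectangular body: A = 90 × 160 = 14400.00, centroid at (45.00, 80.00).
semicircular top: A = ½π·45² = 3180.86, centroid at (45.00, 179.10).
triangular fin: A = ½·60·25 = 750.00, centroid at (110.00, 8.33).
ΣA = 18330.86 cm², ΣAx_c = 873638.82 cm³, ΣAy_c = 1727938.01 cm³.
x_c = 873638.82/18330.86 = 47.66 cm; y_c = 1727938.01/18330.86 = 94.26 cm.

x_c = 47.66 cm, y_c = 94.26 cm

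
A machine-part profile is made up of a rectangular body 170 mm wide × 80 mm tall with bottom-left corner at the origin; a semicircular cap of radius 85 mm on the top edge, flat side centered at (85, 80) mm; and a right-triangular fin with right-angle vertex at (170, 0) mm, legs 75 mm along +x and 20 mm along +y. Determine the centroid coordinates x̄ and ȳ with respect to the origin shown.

x̄ = 88.21 mm, ȳ = 72.62 mm

Part | A | x̄ᵢ | ȳᵢ | A·x̄ᵢ | A·ȳᵢ
rectangular body | 13600.00 | 85.00 | 40.00 | 1156000.00 | 544000.00
semicircular top | 11349.00 | 85.00 | 116.08 | 964665.29 | 1317336.94
triangular fin | 750.00 | 195.00 | 6.67 | 146250.00 | 5000.00
Σ | 25699.00 |  |  | 2266915.29 | 1866336.94
x̄ = 2266915.29 / 25699.00 = 88.21 mm
ȳ = 1866336.94 / 25699.00 = 72.62 mm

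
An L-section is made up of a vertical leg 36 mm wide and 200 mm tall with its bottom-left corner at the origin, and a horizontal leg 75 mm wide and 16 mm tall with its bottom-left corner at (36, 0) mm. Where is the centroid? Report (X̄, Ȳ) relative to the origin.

vertical leg: A = 36 × 200 = 7200.00, centroid at (18.00, 100.00).
horizontal leg: A = 75 × 16 = 1200.00, centroid at (73.50, 8.00).
ΣA = 8400.00 mm²
ΣAX̄ = (7200.00)(18.00) + (1200.00)(73.50) = 217800.00 mm³
ΣAȲ = (7200.00)(100.00) + (1200.00)(8.00) = 729600.00 mm³
X̄ = 217800.00 / 8400.00 = 25.93 mm
Ȳ = 729600.00 / 8400.00 = 86.86 mm

X̄ = 25.93 mm, Ȳ = 86.86 mm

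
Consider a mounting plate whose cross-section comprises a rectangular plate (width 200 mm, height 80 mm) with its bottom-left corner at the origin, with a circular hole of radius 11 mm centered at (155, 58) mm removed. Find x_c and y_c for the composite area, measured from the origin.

plate: A = 200 × 80 = 16000.00, centroid at (100.00, 40.00).
hole: A = −π·11² = -380.13, centroid at (155.00, 58.00).
ΣA = 15619.87 mm²
ΣAx_c = (16000.00)(100.00) + (-380.13)(155.00) = 1541079.43 mm³
ΣAy_c = (16000.00)(40.00) + (-380.13)(58.00) = 617952.30 mm³
x_c = 1541079.43 / 15619.87 = 98.66 mm
y_c = 617952.30 / 15619.87 = 39.56 mm

x_c = 98.66 mm, y_c = 39.56 mm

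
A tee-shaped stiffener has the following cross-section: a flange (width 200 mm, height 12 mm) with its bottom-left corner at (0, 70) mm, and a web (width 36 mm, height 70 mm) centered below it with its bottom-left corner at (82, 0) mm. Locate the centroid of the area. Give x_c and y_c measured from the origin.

x_c = 100.00 mm, y_c = 55.00 mm

Part | A | x̄ᵢ | ȳᵢ | A·x̄ᵢ | A·ȳᵢ
web | 2520.00 | 100.00 | 35.00 | 252000.00 | 88200.00
flange | 2400.00 | 100.00 | 76.00 | 240000.00 | 182400.00
Σ | 4920.00 |  |  | 492000.00 | 270600.00
x_c = 492000.00 / 4920.00 = 100.00 mm
y_c = 270600.00 / 4920.00 = 55.00 mm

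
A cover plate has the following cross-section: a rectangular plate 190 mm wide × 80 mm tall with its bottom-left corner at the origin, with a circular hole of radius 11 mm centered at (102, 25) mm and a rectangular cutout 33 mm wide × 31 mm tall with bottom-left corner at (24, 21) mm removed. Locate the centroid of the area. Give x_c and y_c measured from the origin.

plate: A = 190 × 80 = 15200.00, centroid at (95.00, 40.00).
hole 1: A = −π·11² = -380.13, centroid at (102.00, 25.00).
hole 2: A = −(33 × 31) = -1023.00, centroid at (40.50, 36.50).
ΣA = 13796.87 mm²
ΣAx_c = (15200.00)(95.00) + (-380.13)(102.00) + (-1023.00)(40.50) = 1363794.96 mm³
ΣAy_c = (15200.00)(40.00) + (-380.13)(25.00) + (-1023.00)(36.50) = 561157.18 mm³
x_c = 1363794.96 / 13796.87 = 98.85 mm
y_c = 561157.18 / 13796.87 = 40.67 mm

x_c = 98.85 mm, y_c = 40.67 mm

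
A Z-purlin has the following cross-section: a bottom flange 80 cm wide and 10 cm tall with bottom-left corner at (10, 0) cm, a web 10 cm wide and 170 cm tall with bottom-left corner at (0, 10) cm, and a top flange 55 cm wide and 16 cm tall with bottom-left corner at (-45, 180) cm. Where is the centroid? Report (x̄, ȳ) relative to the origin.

bottom flange: A = 80 × 10 = 800.00, centroid at (50.00, 5.00).
web: A = 10 × 170 = 1700.00, centroid at (5.00, 95.00).
top flange: A = 55 × 16 = 880.00, centroid at (-17.50, 188.00).
ΣA = 3380.00 cm²
ΣAx̄ = (800.00)(50.00) + (1700.00)(5.00) + (880.00)(-17.50) = 33100.00 cm³
ΣAȳ = (800.00)(5.00) + (1700.00)(95.00) + (880.00)(188.00) = 330940.00 cm³
x̄ = 33100.00 / 3380.00 = 9.79 cm
ȳ = 330940.00 / 3380.00 = 97.91 cm

x̄ = 9.79 cm, ȳ = 97.91 cm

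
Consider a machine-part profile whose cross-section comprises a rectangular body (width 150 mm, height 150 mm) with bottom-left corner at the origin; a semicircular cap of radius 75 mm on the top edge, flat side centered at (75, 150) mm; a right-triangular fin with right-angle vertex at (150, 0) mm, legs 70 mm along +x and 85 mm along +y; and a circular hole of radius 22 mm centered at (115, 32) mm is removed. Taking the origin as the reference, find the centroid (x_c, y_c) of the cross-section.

x_c = 82.07 mm, y_c = 101.55 mm

rectangular body: A = 150 × 150 = 22500.00, centroid at (75.00, 75.00).
semicircular top: A = ½π·75² = 8835.73, centroid at (75.00, 181.83).
triangular fin: A = ½·70·85 = 2975.00, centroid at (173.33, 28.33).
hole: A = −π·22² = -1520.53, centroid at (115.00, 32.00).
ΣA = 32790.20 mm²
ΣAx_c = (22500.00)(75.00) + (8835.73)(75.00) + (2975.00)(173.33) + (-1520.53)(115.00) = 2690985.32 mm³
ΣAy_c = (22500.00)(75.00) + (8835.73)(181.83) + (2975.00)(28.33) + (-1520.53)(32.00) = 3329744.08 mm³
x_c = 2690985.32 / 32790.20 = 82.07 mm
y_c = 3329744.08 / 32790.20 = 101.55 mm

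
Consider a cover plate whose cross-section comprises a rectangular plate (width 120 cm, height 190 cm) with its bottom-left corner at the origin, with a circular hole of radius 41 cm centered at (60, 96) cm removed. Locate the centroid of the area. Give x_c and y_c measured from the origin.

Part | A | x̄ᵢ | ȳᵢ | A·x̄ᵢ | A·ȳᵢ
plate | 22800.00 | 60.00 | 95.00 | 1368000.00 | 2166000.00
hole | -5281.02 | 60.00 | 96.00 | -316861.04 | -506977.66
Σ | 17518.98 |  |  | 1051138.96 | 1659022.34
x_c = 1051138.96 / 17518.98 = 60.00 cm
y_c = 1659022.34 / 17518.98 = 94.70 cm

x_c = 60.00 cm, y_c = 94.70 cm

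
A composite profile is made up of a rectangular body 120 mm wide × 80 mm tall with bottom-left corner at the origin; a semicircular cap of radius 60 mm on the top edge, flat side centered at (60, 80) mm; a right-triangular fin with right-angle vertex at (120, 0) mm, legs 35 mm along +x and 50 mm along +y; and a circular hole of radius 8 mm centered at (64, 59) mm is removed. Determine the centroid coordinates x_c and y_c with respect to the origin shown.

x_c = 63.89 mm, y_c = 61.72 mm

rectangular body: A = 120 × 80 = 9600.00, centroid at (60.00, 40.00).
semicircular top: A = ½π·60² = 5654.87, centroid at (60.00, 105.46).
triangular fin: A = ½·35·50 = 875.00, centroid at (131.67, 16.67).
hole: A = −π·8² = -201.06, centroid at (64.00, 59.00).
ΣA = 15928.80 mm², ΣAx_c = 1017632.38 mm³, ΣAy_c = 983110.02 mm³.
x_c = 1017632.38/15928.80 = 63.89 mm; y_c = 983110.02/15928.80 = 61.72 mm.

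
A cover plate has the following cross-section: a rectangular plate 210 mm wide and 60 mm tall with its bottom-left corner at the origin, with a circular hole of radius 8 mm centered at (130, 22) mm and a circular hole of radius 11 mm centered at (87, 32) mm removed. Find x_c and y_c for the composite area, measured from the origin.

Part | A | x̄ᵢ | ȳᵢ | A·x̄ᵢ | A·ȳᵢ
plate | 12600.00 | 105.00 | 30.00 | 1323000.00 | 378000.00
hole 1 | -201.06 | 130.00 | 22.00 | -26138.05 | -4423.36
hole 2 | -380.13 | 87.00 | 32.00 | -33071.55 | -12164.25
Σ | 12018.81 |  |  | 1263790.40 | 361412.39
x_c = 1263790.40 / 12018.81 = 105.15 mm
y_c = 361412.39 / 12018.81 = 30.07 mm

x_c = 105.15 mm, y_c = 30.07 mm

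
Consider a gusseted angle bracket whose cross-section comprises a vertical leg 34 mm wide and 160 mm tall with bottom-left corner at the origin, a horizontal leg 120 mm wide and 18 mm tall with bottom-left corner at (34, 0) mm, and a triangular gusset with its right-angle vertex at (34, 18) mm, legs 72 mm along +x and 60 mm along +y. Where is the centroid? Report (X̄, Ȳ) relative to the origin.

vertical leg: A = 34 × 160 = 5440.00, centroid at (17.00, 80.00).
horizontal leg: A = 120 × 18 = 2160.00, centroid at (94.00, 9.00).
gusset: A = ½·72·60 = 2160.00, centroid at (58.00, 38.00).
ΣA = 9760.00 mm², ΣAX̄ = 420800.00 mm³, ΣAȲ = 536720.00 mm³.
X̄ = 420800.00/9760.00 = 43.11 mm; Ȳ = 536720.00/9760.00 = 54.99 mm.

X̄ = 43.11 mm, Ȳ = 54.99 mm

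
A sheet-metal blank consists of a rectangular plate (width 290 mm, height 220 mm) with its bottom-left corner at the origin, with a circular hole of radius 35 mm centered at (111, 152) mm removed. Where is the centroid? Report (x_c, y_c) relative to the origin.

Part | A | x̄ᵢ | ȳᵢ | A·x̄ᵢ | A·ȳᵢ
plate | 63800.00 | 145.00 | 110.00 | 9251000.00 | 7018000.00
hole | -3848.45 | 111.00 | 152.00 | -427178.06 | -584964.55
Σ | 59951.55 |  |  | 8823821.94 | 6433035.45
x_c = 8823821.94 / 59951.55 = 147.18 mm
y_c = 6433035.45 / 59951.55 = 107.30 mm

x_c = 147.18 mm, y_c = 107.30 mm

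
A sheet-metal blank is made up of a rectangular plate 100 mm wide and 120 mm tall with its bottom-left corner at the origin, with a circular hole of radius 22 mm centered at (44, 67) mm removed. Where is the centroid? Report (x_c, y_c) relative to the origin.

x_c = 50.87 mm, y_c = 58.98 mm

Part | A | x̄ᵢ | ȳᵢ | A·x̄ᵢ | A·ȳᵢ
plate | 12000.00 | 50.00 | 60.00 | 600000.00 | 720000.00
hole | -1520.53 | 44.00 | 67.00 | -66903.36 | -101875.57
Σ | 10479.47 |  |  | 533096.64 | 618124.43
x_c = 533096.64 / 10479.47 = 50.87 mm
y_c = 618124.43 / 10479.47 = 58.98 mm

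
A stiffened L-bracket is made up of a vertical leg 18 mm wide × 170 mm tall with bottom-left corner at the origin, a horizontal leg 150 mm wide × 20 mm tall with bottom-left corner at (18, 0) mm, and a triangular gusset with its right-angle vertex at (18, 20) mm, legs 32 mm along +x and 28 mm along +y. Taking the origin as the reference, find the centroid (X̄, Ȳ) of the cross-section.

Part | A | x̄ᵢ | ȳᵢ | A·x̄ᵢ | A·ȳᵢ
vertical leg | 3060.00 | 9.00 | 85.00 | 27540.00 | 260100.00
horizontal leg | 3000.00 | 93.00 | 10.00 | 279000.00 | 30000.00
gusset | 448.00 | 28.67 | 29.33 | 12842.67 | 13141.33
Σ | 6508.00 |  |  | 319382.67 | 303241.33
X̄ = 319382.67 / 6508.00 = 49.08 mm
Ȳ = 303241.33 / 6508.00 = 46.60 mm

X̄ = 49.08 mm, Ȳ = 46.60 mm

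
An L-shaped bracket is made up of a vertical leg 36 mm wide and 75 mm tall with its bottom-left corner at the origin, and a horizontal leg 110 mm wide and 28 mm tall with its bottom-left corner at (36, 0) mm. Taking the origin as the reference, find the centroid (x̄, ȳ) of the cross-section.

x̄ = 56.90 mm, ȳ = 24.98 mm

vertical leg: A = 36 × 75 = 2700.00, centroid at (18.00, 37.50).
horizontal leg: A = 110 × 28 = 3080.00, centroid at (91.00, 14.00).
ΣA = 5780.00 mm², ΣAx̄ = 328880.00 mm³, ΣAȳ = 144370.00 mm³.
x̄ = 328880.00/5780.00 = 56.90 mm; ȳ = 144370.00/5780.00 = 24.98 mm.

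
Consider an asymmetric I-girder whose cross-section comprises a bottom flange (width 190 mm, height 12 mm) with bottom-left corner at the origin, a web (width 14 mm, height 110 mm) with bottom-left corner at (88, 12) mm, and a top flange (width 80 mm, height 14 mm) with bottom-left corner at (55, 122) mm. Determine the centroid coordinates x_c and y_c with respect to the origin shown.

Part | A | x̄ᵢ | ȳᵢ | A·x̄ᵢ | A·ȳᵢ
bottom flange | 2280.00 | 95.00 | 6.00 | 216600.00 | 13680.00
web | 1540.00 | 95.00 | 67.00 | 146300.00 | 103180.00
top flange | 1120.00 | 95.00 | 129.00 | 106400.00 | 144480.00
Σ | 4940.00 |  |  | 469300.00 | 261340.00
x_c = 469300.00 / 4940.00 = 95.00 mm
y_c = 261340.00 / 4940.00 = 52.90 mm

x_c = 95.00 mm, y_c = 52.90 mm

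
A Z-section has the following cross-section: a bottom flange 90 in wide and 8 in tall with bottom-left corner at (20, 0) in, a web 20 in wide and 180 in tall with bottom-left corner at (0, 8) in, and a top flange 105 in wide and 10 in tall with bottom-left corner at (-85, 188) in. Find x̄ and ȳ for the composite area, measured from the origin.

Part | A | x̄ᵢ | ȳᵢ | A·x̄ᵢ | A·ȳᵢ
bottom flange | 720.00 | 65.00 | 4.00 | 46800.00 | 2880.00
web | 3600.00 | 10.00 | 98.00 | 36000.00 | 352800.00
top flange | 1050.00 | -32.50 | 193.00 | -34125.00 | 202650.00
Σ | 5370.00 |  |  | 48675.00 | 558330.00
x̄ = 48675.00 / 5370.00 = 9.06 in
ȳ = 558330.00 / 5370.00 = 103.97 in

x̄ = 9.06 in, ȳ = 103.97 in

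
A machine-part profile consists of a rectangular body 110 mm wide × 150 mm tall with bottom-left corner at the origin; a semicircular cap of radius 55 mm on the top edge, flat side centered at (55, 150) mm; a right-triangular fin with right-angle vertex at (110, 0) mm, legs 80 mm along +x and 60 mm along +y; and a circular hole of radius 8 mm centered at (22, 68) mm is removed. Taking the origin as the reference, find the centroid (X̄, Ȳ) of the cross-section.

Part | A | x̄ᵢ | ȳᵢ | A·x̄ᵢ | A·ȳᵢ
rectangular body | 16500.00 | 55.00 | 75.00 | 907500.00 | 1237500.00
semicircular top | 4751.66 | 55.00 | 173.34 | 261341.24 | 823665.50
triangular fin | 2400.00 | 136.67 | 20.00 | 328000.00 | 48000.00
hole | -201.06 | 22.00 | 68.00 | -4423.36 | -13672.21
Σ | 23450.60 |  |  | 1492417.88 | 2095493.29
X̄ = 1492417.88 / 23450.60 = 63.64 mm
Ȳ = 2095493.29 / 23450.60 = 89.36 mm

X̄ = 63.64 mm, Ȳ = 89.36 mm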